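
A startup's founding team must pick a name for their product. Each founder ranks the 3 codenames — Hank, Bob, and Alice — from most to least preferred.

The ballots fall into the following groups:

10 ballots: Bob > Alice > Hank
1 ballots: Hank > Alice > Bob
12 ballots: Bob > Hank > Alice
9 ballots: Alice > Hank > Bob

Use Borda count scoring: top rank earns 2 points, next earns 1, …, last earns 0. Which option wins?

Bob

Borda scores:
  Hank: 10·0 + 2 + 12·1 + 9·1 = 23
  Bob: 10·2 + 0 + 12·2 + 9·0 = 44
  Alice: 10·1 + 1 + 12·0 + 9·2 = 29
Bob has the highest total.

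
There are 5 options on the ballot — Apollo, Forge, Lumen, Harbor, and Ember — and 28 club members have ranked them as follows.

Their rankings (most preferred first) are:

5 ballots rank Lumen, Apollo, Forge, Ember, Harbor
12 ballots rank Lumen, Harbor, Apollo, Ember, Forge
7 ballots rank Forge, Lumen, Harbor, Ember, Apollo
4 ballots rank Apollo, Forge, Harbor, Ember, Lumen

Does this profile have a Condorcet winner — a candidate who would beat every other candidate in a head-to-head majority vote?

Yes

Head-to-head results (28 voters total):
Apollo vs Forge: Apollo wins 21–7.
Apollo vs Lumen: Lumen wins 24–4.
Apollo vs Harbor: Harbor wins 19–9.
Apollo vs Ember: Apollo wins 21–7.
Forge vs Lumen: Lumen wins 17–11.
Forge vs Harbor: Forge wins 16–12.
Forge vs Ember: Forge wins 16–12.
Lumen vs Harbor: Lumen wins 24–4.
Lumen vs Ember: Lumen wins 24–4.
Harbor vs Ember: Harbor wins 23–5.
Lumen beats each rival — Apollo (24–4), Forge (17–11), Harbor (24–4), Ember (24–4) — so Lumen is the Condorcet winner.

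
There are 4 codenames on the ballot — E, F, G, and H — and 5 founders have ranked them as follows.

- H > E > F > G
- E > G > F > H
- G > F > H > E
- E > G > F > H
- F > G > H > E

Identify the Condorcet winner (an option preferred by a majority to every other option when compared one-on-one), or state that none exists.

Head-to-head results (5 voters total):
E vs F: E wins 3–2.
E vs G: E wins 3–2.
E vs H: H wins 3–2.
F vs G: G wins 3–2.
F vs H: F wins 4–1.
G vs H: G wins 4–1.
No candidate beats all others: E beats F beats H beats E, a majority cycle.

None — there is no Condorcet winner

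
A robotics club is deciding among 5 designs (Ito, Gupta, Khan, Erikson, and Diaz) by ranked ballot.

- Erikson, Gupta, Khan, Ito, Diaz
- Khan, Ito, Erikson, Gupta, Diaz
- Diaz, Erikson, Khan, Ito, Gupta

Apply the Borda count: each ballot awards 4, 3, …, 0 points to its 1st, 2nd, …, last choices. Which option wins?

Borda scores:
  Ito: 1 + 3 + 1 = 5
  Gupta: 3 + 1 + 0 = 4
  Khan: 2 + 4 + 2 = 8
  Erikson: 4 + 2 + 3 = 9
  Diaz: 0 + 0 + 4 = 4
Erikson has the highest total.

Erikson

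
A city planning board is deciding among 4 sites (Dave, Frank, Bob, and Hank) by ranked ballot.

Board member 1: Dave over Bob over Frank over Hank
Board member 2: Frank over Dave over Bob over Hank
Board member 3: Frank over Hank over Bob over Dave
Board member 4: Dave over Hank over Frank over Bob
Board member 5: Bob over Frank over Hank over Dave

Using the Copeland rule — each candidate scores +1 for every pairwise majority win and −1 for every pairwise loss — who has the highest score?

Pairwise results:
  Dave vs Frank: Frank wins 3–2.
  Dave vs Bob: Dave wins 3–2.
  Dave vs Hank: Dave wins 3–2.
  Frank vs Bob: Frank wins 3–2.
  Frank vs Hank: Frank wins 4–1.
  Bob vs Hank: Bob wins 3–2.
Copeland scores (wins − losses):
  Dave: 2 − 1 = 1
  Frank: 3 − 0 = 3
  Bob: 1 − 2 = -1
  Hank: 0 − 3 = -3
Frank has the best Copeland score.

Frank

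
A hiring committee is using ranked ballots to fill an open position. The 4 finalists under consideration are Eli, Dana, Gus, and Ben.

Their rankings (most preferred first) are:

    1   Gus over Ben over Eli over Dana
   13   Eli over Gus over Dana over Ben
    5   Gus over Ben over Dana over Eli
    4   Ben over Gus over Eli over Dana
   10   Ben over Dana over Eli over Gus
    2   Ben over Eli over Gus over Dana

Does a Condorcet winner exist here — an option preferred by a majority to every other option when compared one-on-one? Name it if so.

Head-to-head results (35 voters total):
Eli vs Dana: Eli wins 20–15.
Eli vs Gus: Eli wins 25–10.
Eli vs Ben: Ben wins 22–13.
Dana vs Gus: Gus wins 25–10.
Dana vs Ben: Ben wins 22–13.
Gus vs Ben: Gus wins 19–16.
No candidate beats all others: Eli beats Gus beats Ben beats Eli, a majority cycle.

None — there is no Condorcet winner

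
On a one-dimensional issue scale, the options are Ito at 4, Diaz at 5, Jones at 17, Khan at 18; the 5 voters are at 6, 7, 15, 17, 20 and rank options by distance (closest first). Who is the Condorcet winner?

With single-peaked preferences on a line, the Condorcet winner is the candidate closest to the median voter.
The median voter (position 15) is closest to Jones at 17.
Check: Jones vs Khan — voters closer to Jones: 4 of 5.

Jones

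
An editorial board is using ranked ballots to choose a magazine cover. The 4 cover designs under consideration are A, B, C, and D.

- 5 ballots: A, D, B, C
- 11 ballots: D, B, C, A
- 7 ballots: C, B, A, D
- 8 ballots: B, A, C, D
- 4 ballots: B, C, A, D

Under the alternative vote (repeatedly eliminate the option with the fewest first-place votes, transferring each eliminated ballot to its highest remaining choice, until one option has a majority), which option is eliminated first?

A

Round 1: B 12, D 11, C 7, A 5. A has the fewest and is eliminated.
Round 2: D 16, B 12, C 7. C has the fewest and is eliminated.
Round 3: B 19, D 16. B has a majority.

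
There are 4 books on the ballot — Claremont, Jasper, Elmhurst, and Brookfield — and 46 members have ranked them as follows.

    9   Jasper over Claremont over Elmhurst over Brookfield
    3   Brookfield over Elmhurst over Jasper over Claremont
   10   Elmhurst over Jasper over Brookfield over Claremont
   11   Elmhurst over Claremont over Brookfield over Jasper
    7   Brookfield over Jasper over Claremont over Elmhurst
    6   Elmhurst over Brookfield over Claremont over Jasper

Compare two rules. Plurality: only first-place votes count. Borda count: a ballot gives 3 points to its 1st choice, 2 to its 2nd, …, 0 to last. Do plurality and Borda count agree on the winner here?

Yes

Plurality first-place counts: Claremont 0, Jasper 9, Elmhurst 27, Brookfield 10 → Elmhurst.
Borda totals: Claremont 53, Jasper 64, Elmhurst 96, Brookfield 63 → Elmhurst.
The two rules agree on Elmhurst.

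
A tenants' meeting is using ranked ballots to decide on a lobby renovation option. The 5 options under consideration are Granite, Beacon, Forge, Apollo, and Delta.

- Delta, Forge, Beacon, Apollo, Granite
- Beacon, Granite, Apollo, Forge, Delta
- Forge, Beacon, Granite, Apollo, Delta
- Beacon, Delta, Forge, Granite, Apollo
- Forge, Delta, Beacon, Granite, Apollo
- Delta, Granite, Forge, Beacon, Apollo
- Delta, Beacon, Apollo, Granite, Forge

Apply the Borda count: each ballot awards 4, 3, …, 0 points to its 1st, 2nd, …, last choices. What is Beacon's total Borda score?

19

Borda scores:
  Granite: 0 + 3 + 2 + 1 + 1 + 3 + 1 = 11
  Beacon: 2 + 4 + 3 + 4 + 2 + 1 + 3 = 19
  Forge: 3 + 1 + 4 + 2 + 4 + 2 + 0 = 16
  Apollo: 1 + 2 + 1 + 0 + 0 + 0 + 2 = 6
  Delta: 4 + 0 + 0 + 3 + 3 + 4 + 4 = 18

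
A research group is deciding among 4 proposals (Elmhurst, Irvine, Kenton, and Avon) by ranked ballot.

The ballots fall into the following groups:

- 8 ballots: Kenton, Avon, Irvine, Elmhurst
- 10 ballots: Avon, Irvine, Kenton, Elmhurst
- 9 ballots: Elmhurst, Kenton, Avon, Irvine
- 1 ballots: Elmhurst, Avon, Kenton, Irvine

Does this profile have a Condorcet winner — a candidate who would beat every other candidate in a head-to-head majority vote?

Head-to-head results (28 voters total):
Elmhurst vs Irvine: Irvine wins 18–10.
Elmhurst vs Kenton: Kenton wins 18–10.
Elmhurst vs Avon: Avon wins 18–10.
Irvine vs Kenton: Kenton wins 18–10.
Irvine vs Avon: Avon wins 28–0.
Kenton vs Avon: Kenton wins 17–11.
Kenton beats each rival — Elmhurst (18–10), Irvine (18–10), Avon (17–11) — so Kenton is the Condorcet winner.

Yes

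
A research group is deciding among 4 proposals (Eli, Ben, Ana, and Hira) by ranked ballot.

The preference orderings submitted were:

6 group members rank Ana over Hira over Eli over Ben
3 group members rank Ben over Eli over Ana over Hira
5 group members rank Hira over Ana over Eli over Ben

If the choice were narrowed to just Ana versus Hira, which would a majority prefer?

Ballots ranking Ana above Hira: 6+3 = 9.
Ballots ranking Hira above Ana: 5.
Ana wins the head-to-head, 9–5.

Ana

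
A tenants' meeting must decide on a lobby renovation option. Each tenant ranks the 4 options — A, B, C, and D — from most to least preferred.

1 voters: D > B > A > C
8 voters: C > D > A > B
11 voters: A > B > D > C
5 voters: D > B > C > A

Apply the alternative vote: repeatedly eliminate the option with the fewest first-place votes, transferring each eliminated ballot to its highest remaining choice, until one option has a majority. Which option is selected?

Round 1: A 11, C 8, D 6, B 0. B has the fewest and is eliminated.
Round 2: A 11, C 8, D 6. D has the fewest and is eliminated.
Round 3: C 13, A 12. C has a majority.

C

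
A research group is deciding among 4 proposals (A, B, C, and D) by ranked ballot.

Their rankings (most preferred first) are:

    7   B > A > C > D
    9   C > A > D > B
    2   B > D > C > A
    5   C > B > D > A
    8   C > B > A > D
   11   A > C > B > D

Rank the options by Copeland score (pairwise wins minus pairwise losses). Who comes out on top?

C

Pairwise results:
  A vs B: B wins 22–20.
  A vs C: C wins 24–18.
  A vs D: A wins 35–7.
  B vs C: C wins 33–9.
  B vs D: B wins 33–9.
  C vs D: C wins 40–2.
Copeland scores (wins − losses):
  A: 1 − 2 = -1
  B: 2 − 1 = 1
  C: 3 − 0 = 3
  D: 0 − 3 = -3
C has the best Copeland score.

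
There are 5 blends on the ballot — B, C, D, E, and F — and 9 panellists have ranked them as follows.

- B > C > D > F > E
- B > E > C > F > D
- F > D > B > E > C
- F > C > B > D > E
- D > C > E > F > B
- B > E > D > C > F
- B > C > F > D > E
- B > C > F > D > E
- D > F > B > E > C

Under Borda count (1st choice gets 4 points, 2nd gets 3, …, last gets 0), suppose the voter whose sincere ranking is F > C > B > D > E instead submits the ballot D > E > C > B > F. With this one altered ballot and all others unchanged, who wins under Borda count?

B

Borda totals with the altered ballot: B 25, C 17, D 21, E 13, F 14.
The winner is unchanged: still B.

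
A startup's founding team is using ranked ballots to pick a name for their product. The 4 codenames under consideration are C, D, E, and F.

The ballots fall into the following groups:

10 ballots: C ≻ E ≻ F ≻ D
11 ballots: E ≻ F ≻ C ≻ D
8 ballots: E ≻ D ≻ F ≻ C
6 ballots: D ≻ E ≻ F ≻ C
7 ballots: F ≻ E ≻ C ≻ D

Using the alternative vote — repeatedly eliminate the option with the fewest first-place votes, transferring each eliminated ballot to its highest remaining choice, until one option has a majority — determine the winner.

E

Round 1: E 19, C 10, F 7, D 6. D has the fewest and is eliminated.
Round 2: E 25, C 10, F 7. E has a majority.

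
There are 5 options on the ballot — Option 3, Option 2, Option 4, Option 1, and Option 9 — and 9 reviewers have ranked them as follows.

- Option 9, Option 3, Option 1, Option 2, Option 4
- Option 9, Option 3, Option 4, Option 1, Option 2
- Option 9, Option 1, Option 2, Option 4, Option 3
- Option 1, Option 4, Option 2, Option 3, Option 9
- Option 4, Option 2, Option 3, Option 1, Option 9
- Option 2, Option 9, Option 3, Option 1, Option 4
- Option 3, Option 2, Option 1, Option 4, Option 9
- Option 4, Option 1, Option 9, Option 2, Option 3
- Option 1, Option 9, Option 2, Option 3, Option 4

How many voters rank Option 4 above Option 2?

Ballots ranking Option 4 above Option 2: 4.
Ballots ranking Option 2 above Option 4: 5.
So 4 of 9 voters prefer Option 4 to Option 2.

4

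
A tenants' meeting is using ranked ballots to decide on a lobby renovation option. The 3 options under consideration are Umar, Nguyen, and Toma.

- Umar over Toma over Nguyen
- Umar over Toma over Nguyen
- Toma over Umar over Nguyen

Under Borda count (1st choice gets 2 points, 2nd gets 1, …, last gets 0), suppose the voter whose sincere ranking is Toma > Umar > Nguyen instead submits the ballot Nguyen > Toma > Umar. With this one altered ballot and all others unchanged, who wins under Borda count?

Umar

Borda totals with the altered ballot: Umar 4, Nguyen 2, Toma 3.
The winner is unchanged: still Umar.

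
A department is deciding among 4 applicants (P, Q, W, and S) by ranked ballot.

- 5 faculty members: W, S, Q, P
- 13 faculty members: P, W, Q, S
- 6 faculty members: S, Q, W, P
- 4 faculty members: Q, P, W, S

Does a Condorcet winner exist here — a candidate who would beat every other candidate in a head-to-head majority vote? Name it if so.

No Condorcet winner

Head-to-head results (28 voters total):
P vs Q: Q wins 15–13.
P vs W: P wins 17–11.
P vs S: P wins 17–11.
Q vs W: W wins 18–10.
Q vs S: Q wins 17–11.
W vs S: W wins 22–6.
No candidate beats all others: P beats W beats Q beats P, a majority cycle.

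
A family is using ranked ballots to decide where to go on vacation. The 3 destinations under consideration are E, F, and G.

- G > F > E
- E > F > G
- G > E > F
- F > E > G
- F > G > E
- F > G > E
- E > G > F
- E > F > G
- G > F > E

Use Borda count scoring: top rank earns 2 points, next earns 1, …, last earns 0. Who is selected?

F

Borda scores:
  E: 0 + 2 + 1 + 1 + 0 + 0 + 2 + 2 + 0 = 8
  F: 1 + 1 + 0 + 2 + 2 + 2 + 0 + 1 + 1 = 10
  G: 2 + 0 + 2 + 0 + 1 + 1 + 1 + 0 + 2 = 9
F has the highest total.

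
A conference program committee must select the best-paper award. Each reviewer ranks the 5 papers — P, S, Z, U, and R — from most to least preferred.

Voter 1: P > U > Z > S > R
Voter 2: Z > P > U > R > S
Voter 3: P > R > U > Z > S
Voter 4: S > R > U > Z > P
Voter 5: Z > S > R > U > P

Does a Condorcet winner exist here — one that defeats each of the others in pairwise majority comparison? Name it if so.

There is no Condorcet winner

Head-to-head results (5 voters total):
P vs S: P wins 3–2.
P vs Z: Z wins 3–2.
P vs U: P wins 3–2.
P vs R: P wins 3–2.
S vs Z: Z wins 4–1.
S vs U: U wins 3–2.
S vs R: S wins 3–2.
Z vs U: U wins 3–2.
Z vs R: Z wins 3–2.
U vs R: R wins 3–2.
No candidate beats all others: P beats U beats Z beats P, a majority cycle.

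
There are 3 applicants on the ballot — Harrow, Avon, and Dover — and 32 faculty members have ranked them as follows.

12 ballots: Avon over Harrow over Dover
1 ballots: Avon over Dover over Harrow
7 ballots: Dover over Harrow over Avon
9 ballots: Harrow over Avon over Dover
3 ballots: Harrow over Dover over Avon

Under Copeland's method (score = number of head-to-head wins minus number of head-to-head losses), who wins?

Pairwise results:
  Harrow vs Avon: Harrow wins 19–13.
  Harrow vs Dover: Harrow wins 24–8.
  Avon vs Dover: Avon wins 22–10.
Copeland scores (wins − losses):
  Harrow: 2 − 0 = 2
  Avon: 1 − 1 = 0
  Dover: 0 − 2 = -2
Harrow has the best Copeland score.

Harrow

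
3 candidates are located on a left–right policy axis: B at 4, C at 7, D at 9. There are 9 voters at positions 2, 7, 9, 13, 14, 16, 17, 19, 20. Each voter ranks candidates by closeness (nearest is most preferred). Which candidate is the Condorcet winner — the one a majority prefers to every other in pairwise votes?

D

With single-peaked preferences on a line, the Condorcet winner is the candidate closest to the median voter.
The median voter (position 14) is closest to D at 9.
Check: D vs B — voters closer to D: 8 of 9.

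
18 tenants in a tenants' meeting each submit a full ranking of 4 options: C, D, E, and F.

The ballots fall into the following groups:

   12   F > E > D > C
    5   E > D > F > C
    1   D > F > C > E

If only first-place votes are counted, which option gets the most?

First-place vote totals:
  C: 0
  D: 1
  E: 5
  F: 12
F has the most first-place votes.

F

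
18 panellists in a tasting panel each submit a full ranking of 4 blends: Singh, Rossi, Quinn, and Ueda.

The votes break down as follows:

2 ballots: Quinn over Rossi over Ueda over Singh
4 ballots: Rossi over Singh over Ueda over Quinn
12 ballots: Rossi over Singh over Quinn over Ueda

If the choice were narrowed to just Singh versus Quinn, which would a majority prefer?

Ballots ranking Singh above Quinn: 4+12 = 16.
Ballots ranking Quinn above Singh: 2.
Singh wins the head-to-head, 16–2.

Singh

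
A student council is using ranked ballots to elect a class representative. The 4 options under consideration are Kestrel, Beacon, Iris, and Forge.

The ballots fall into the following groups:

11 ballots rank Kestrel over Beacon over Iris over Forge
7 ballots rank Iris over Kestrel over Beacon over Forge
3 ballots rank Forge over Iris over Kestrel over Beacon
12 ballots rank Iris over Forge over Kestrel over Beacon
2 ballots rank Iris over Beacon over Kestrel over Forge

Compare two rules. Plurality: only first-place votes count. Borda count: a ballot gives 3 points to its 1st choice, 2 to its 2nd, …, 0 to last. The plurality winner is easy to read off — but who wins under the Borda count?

Iris

Plurality first-place counts: Kestrel 11, Beacon 0, Iris 21, Forge 3 → Iris.
Borda totals: Kestrel 64, Beacon 33, Iris 80, Forge 33 → Iris.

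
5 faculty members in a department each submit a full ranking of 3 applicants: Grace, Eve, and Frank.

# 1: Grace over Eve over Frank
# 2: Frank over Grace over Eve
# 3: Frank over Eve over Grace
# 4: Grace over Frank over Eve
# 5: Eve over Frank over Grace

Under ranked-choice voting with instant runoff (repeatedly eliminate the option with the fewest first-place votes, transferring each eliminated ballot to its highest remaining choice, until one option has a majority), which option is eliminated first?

Round 1: Grace 2, Frank 2, Eve 1. Eve has the fewest and is eliminated.
Round 2: Frank 3, Grace 2. Frank has a majority.

Eve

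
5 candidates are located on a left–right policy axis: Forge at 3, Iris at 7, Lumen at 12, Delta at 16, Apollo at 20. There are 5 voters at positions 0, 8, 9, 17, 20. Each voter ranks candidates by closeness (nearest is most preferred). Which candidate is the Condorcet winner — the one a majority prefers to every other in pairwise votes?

Iris

With single-peaked preferences on a line, the Condorcet winner is the candidate closest to the median voter.
The median voter (position 9) is closest to Iris at 7.
Check: Iris vs Delta — voters closer to Iris: 3 of 5.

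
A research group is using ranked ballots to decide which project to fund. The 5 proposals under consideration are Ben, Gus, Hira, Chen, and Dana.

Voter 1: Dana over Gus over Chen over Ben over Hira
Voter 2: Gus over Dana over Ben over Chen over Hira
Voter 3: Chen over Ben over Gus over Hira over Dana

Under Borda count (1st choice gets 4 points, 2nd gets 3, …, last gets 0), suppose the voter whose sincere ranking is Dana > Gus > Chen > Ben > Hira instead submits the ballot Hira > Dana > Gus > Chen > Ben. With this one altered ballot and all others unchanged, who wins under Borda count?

Gus

Borda totals with the altered ballot: Ben 5, Gus 8, Hira 5, Chen 6, Dana 6.
The winner is unchanged: still Gus.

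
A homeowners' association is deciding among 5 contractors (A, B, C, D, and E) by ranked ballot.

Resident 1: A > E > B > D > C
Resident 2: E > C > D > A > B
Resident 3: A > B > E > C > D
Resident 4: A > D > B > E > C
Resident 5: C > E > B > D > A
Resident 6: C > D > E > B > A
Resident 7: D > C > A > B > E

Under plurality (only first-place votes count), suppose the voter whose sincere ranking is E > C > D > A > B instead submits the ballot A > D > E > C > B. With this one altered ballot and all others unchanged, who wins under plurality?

A

First-place totals with the altered ballot: A 4, B 0, C 2, D 1, E 0.
The winner is unchanged: still A.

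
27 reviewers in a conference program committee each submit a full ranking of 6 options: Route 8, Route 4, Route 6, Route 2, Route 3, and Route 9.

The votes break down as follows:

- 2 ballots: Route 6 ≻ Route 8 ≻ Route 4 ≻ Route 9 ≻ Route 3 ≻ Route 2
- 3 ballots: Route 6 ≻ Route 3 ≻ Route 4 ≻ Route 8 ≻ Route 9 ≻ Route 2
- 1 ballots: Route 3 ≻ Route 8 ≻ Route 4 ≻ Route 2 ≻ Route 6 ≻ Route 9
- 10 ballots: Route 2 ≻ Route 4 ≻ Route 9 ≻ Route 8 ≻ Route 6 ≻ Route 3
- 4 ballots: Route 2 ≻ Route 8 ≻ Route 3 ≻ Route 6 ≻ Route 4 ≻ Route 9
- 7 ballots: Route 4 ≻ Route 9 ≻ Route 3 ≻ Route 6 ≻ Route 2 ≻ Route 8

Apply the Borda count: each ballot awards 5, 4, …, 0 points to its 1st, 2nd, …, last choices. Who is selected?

Route 4

Borda scores:
  Route 8: 2·4 + 3·2 + 4 + 10·2 + 4·4 + 7·0 = 54
  Route 4: 2·3 + 3·3 + 3 + 10·4 + 4·1 + 7·5 = 97
  Route 6: 2·5 + 3·5 + 1 + 10·1 + 4·2 + 7·2 = 58
  Route 2: 2·0 + 3·0 + 2 + 10·5 + 4·5 + 7·1 = 79
  Route 3: 2·1 + 3·4 + 5 + 10·0 + 4·3 + 7·3 = 52
  Route 9: 2·2 + 3·1 + 0 + 10·3 + 4·0 + 7·4 = 65
Route 4 has the highest total.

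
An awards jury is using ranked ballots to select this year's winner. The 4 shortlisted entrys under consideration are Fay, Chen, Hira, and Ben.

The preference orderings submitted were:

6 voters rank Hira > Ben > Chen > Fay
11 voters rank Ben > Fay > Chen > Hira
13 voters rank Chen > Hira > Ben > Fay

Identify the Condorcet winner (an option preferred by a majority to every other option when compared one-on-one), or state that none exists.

There is no Condorcet winner

Head-to-head results (30 voters total):
Fay vs Chen: Chen wins 19–11.
Fay vs Hira: Hira wins 19–11.
Fay vs Ben: Ben wins 30–0.
Chen vs Hira: Chen wins 24–6.
Chen vs Ben: Ben wins 17–13.
Hira vs Ben: Hira wins 19–11.
No candidate beats all others: Chen beats Hira beats Ben beats Chen, a majority cycle.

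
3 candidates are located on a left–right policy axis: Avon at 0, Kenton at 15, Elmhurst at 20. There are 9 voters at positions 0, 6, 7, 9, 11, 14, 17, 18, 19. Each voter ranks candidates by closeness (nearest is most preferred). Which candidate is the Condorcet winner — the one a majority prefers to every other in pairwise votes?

With single-peaked preferences on a line, the Condorcet winner is the candidate closest to the median voter.
The median voter (position 11) is closest to Kenton at 15.
Check: Kenton vs Avon — voters closer to Kenton: 6 of 9.

Kenton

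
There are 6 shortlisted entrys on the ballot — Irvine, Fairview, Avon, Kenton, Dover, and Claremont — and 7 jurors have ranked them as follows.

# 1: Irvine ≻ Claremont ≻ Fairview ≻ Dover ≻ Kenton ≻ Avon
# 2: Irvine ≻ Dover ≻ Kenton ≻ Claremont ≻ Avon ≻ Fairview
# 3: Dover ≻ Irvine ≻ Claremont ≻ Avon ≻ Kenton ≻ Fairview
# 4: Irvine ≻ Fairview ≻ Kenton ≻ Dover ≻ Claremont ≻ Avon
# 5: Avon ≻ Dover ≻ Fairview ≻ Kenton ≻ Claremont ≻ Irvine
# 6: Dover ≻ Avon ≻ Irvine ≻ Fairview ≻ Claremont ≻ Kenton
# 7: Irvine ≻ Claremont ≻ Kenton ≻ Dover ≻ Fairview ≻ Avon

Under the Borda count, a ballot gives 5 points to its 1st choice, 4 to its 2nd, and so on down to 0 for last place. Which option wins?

Irvine

Borda scores:
  Irvine: 5 + 5 + 4 + 5 + 0 + 3 + 5 = 27
  Fairview: 3 + 0 + 0 + 4 + 3 + 2 + 1 = 13
  Avon: 0 + 1 + 2 + 0 + 5 + 4 + 0 = 12
  Kenton: 1 + 3 + 1 + 3 + 2 + 0 + 3 = 13
  Dover: 2 + 4 + 5 + 2 + 4 + 5 + 2 = 24
  Claremont: 4 + 2 + 3 + 1 + 1 + 1 + 4 = 16
Irvine has the highest total.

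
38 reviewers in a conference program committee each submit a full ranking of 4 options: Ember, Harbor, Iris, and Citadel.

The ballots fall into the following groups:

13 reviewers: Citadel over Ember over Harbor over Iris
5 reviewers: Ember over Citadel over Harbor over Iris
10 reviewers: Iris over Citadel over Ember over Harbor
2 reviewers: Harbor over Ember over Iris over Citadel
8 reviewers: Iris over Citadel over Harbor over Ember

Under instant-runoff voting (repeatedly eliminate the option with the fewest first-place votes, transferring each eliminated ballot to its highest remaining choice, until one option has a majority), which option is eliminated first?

Harbor

Round 1: Iris 18, Citadel 13, Ember 5, Harbor 2. Harbor has the fewest and is eliminated.
Round 2: Iris 18, Citadel 13, Ember 7. Ember has the fewest and is eliminated.
Round 3: Iris 20, Citadel 18. Iris has a majority.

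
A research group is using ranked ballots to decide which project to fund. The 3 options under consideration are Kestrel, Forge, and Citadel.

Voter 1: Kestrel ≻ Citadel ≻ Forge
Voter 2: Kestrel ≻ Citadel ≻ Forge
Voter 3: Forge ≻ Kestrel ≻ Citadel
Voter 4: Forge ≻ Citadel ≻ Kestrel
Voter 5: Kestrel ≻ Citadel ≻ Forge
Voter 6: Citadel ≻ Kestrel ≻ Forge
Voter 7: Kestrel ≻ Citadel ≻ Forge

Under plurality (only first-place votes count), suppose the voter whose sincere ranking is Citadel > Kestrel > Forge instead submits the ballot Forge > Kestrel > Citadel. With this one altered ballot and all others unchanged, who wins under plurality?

Kestrel

First-place totals with the altered ballot: Kestrel 4, Forge 3, Citadel 0.
The winner is unchanged: still Kestrel.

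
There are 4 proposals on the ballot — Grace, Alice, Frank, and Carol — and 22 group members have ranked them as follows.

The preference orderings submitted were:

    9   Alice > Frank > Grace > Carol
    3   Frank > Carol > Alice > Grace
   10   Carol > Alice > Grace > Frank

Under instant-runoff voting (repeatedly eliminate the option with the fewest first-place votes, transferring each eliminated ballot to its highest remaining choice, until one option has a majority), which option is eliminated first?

Round 1: Carol 10, Alice 9, Frank 3, Grace 0. Grace has the fewest and is eliminated.
Round 2: Carol 10, Alice 9, Frank 3. Frank has the fewest and is eliminated.
Round 3: Carol 13, Alice 9. Carol has a majority.

Grace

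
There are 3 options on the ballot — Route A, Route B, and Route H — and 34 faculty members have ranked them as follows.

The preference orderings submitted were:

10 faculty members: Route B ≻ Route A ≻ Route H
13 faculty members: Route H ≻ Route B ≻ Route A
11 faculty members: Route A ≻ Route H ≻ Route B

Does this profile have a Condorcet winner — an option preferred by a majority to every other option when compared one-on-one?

No

Head-to-head results (34 voters total):
Route A vs Route B: Route B wins 23–11.
Route A vs Route H: Route A wins 21–13.
Route B vs Route H: Route H wins 24–10.
No candidate beats all others: Route A beats Route H beats Route B beats Route A, a majority cycle.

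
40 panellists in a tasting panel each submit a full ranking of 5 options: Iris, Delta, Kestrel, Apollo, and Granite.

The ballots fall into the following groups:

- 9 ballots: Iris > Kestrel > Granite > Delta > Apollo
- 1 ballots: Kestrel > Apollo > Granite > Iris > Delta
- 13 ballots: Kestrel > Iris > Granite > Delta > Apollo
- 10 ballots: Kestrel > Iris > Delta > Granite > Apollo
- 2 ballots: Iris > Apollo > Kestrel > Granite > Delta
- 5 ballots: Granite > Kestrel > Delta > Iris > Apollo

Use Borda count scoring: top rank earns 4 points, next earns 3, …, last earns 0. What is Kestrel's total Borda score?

Borda scores:
  Iris: 9·4 + 1 + 13·3 + 10·3 + 2·4 + 5·1 = 119
  Delta: 9·1 + 0 + 13·1 + 10·2 + 2·0 + 5·2 = 52
  Kestrel: 9·3 + 4 + 13·4 + 10·4 + 2·2 + 5·3 = 142
  Apollo: 9·0 + 3 + 13·0 + 10·0 + 2·3 + 5·0 = 9
  Granite: 9·2 + 2 + 13·2 + 10·1 + 2·1 + 5·4 = 78

142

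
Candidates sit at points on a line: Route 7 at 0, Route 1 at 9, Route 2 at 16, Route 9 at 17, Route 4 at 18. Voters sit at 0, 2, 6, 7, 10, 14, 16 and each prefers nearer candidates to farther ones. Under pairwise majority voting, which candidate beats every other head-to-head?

With single-peaked preferences on a line, the Condorcet winner is the candidate closest to the median voter.
The median voter (position 7) is closest to Route 1 at 9.
Check: Route 1 vs Route 7 — voters closer to Route 1: 5 of 7.

Route 1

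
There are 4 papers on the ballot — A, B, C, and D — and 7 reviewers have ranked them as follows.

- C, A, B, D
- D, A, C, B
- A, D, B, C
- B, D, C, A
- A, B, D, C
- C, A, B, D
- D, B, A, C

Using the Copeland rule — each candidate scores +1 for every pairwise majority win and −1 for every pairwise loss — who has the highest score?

Pairwise results:
  A vs B: A wins 5–2.
  A vs C: A wins 4–3.
  A vs D: A wins 4–3.
  B vs C: B wins 4–3.
  B vs D: B wins 4–3.
  C vs D: D wins 5–2.
Copeland scores (wins − losses):
  A: 3 − 0 = 3
  B: 2 − 1 = 1
  C: 0 − 3 = -3
  D: 1 − 2 = -1
A has the best Copeland score.

A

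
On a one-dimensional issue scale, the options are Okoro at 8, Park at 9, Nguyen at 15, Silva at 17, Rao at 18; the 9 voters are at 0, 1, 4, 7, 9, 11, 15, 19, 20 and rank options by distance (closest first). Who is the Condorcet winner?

With single-peaked preferences on a line, the Condorcet winner is the candidate closest to the median voter.
The median voter (position 9) is closest to Park at 9.
Check: Park vs Silva — voters closer to Park: 6 of 9.

Park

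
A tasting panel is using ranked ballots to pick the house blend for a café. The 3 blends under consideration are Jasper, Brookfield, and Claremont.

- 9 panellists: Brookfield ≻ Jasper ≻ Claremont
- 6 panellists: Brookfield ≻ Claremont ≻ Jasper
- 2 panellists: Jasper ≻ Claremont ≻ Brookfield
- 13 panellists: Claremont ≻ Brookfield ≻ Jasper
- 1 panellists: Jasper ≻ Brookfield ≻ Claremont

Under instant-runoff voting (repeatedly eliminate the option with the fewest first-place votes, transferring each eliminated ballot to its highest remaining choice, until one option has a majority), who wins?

Round 1: Brookfield 15, Claremont 13, Jasper 3. Jasper has the fewest and is eliminated.
Round 2: Brookfield 16, Claremont 15. Brookfield has a majority.

Brookfield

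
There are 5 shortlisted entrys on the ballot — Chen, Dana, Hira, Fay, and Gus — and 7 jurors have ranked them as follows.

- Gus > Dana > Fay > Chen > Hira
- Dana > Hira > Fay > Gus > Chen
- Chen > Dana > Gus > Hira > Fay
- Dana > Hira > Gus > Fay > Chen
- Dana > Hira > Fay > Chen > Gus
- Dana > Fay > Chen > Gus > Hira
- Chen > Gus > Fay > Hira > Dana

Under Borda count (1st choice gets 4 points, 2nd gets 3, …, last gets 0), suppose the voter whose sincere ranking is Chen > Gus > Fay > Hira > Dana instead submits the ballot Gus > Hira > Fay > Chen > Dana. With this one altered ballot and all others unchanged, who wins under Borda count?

Borda totals with the altered ballot: Chen 9, Dana 22, Hira 13, Fay 12, Gus 14.
The winner is unchanged: still Dana.

Dana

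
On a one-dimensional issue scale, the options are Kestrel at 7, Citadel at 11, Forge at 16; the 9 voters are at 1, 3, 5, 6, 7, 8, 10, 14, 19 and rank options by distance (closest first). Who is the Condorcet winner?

Kestrel

With single-peaked preferences on a line, the Condorcet winner is the candidate closest to the median voter.
The median voter (position 7) is closest to Kestrel at 7.
Check: Kestrel vs Citadel — voters closer to Kestrel: 6 of 9.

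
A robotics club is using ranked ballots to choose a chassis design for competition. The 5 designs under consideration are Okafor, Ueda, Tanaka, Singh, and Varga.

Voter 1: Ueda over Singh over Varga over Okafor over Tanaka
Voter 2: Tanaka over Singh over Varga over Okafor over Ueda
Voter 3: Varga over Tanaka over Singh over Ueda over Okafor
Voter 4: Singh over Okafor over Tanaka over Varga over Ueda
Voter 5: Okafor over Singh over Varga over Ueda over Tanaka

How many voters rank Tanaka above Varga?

2

Ballots ranking Tanaka above Varga: 2.
Ballots ranking Varga above Tanaka: 3.
So 2 of 5 voters prefer Tanaka to Varga.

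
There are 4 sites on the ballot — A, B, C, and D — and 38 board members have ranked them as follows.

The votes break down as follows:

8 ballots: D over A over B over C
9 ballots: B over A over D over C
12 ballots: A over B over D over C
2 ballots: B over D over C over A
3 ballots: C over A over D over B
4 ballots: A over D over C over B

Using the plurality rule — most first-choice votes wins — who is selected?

A

First-place vote totals:
  A: 16
  B: 11
  C: 3
  D: 8
A has the most first-place votes.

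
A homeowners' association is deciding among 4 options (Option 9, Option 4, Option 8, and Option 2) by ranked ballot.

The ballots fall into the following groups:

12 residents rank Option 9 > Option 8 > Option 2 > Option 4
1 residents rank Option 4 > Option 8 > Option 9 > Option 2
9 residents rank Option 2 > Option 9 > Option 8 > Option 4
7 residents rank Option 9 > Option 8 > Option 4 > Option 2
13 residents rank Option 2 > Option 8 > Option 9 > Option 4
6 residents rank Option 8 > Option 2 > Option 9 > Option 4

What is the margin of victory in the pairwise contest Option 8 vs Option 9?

8

Ballots ranking Option 8 above Option 9: 1+13+6 = 20.
Ballots ranking Option 9 above Option 8: 12+9+7 = 28.
Option 9 wins 28–20, a margin of 8.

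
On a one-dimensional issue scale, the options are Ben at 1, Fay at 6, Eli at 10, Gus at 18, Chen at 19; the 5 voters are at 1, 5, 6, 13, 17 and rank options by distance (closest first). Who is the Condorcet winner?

Fay

With single-peaked preferences on a line, the Condorcet winner is the candidate closest to the median voter.
The median voter (position 6) is closest to Fay at 6.
Check: Fay vs Ben — voters closer to Fay: 4 of 5.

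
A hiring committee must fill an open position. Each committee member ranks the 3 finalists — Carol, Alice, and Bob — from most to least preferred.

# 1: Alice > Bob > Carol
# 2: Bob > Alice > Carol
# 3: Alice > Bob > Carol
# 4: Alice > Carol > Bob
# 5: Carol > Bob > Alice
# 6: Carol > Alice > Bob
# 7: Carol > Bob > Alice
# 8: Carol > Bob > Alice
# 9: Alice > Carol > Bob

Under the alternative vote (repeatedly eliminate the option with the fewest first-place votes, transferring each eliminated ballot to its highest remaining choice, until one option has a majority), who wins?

Round 1: Carol 4, Alice 4, Bob 1. Bob has the fewest and is eliminated.
Round 2: Alice 5, Carol 4. Alice has a majority.

Alice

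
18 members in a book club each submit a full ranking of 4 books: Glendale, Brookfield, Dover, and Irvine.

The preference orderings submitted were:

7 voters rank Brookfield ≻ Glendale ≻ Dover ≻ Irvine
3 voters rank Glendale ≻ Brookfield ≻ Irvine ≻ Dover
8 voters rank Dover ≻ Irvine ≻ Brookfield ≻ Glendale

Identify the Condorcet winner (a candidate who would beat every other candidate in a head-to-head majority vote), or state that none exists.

Head-to-head results (18 voters total):
Glendale vs Brookfield: Brookfield wins 15–3.
Glendale vs Dover: Glendale wins 10–8.
Glendale vs Irvine: Glendale wins 10–8.
Brookfield vs Dover: Brookfield wins 10–8.
Brookfield vs Irvine: Brookfield wins 10–8.
Dover vs Irvine: Dover wins 15–3.
Brookfield beats each rival — Glendale (15–3), Dover (10–8), Irvine (10–8) — so Brookfield is the Condorcet winner.

Brookfield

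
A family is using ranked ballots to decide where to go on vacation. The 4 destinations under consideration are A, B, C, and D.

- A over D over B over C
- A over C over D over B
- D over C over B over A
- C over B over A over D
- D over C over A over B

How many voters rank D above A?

2

Ballots ranking D above A: 2.
Ballots ranking A above D: 3.
So 2 of 5 voters prefer D to A.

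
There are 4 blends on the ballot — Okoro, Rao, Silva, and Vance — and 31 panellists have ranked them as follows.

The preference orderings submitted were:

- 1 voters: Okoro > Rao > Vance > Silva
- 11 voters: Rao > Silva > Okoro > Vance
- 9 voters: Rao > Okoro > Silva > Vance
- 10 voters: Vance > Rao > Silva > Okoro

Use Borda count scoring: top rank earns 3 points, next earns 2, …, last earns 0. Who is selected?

Borda scores:
  Okoro: 3 + 11·1 + 9·2 + 10·0 = 32
  Rao: 2 + 11·3 + 9·3 + 10·2 = 82
  Silva: 0 + 11·2 + 9·1 + 10·1 = 41
  Vance: 1 + 11·0 + 9·0 + 10·3 = 31
Rao has the highest total.

Rao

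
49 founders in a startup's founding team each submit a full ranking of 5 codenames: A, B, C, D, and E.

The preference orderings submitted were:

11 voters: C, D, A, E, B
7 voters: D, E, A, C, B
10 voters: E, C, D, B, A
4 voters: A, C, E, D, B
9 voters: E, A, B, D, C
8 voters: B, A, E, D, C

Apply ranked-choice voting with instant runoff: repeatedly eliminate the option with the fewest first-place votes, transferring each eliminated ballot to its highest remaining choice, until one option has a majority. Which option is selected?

Round 1: E 19, C 11, B 8, D 7, A 4. A has the fewest and is eliminated.
Round 2: E 19, C 15, B 8, D 7. D has the fewest and is eliminated.
Round 3: E 26, C 15, B 8. E has a majority.

E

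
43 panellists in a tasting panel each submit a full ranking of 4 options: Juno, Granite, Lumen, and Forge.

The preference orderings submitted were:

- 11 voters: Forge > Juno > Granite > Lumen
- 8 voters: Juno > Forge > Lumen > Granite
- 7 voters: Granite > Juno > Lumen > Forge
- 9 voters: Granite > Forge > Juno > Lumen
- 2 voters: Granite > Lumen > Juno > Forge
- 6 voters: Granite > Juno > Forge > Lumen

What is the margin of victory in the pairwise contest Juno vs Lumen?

Ballots ranking Juno above Lumen: 11+8+7+9+6 = 41.
Ballots ranking Lumen above Juno: 2.
Juno wins 41–2, a margin of 39.

39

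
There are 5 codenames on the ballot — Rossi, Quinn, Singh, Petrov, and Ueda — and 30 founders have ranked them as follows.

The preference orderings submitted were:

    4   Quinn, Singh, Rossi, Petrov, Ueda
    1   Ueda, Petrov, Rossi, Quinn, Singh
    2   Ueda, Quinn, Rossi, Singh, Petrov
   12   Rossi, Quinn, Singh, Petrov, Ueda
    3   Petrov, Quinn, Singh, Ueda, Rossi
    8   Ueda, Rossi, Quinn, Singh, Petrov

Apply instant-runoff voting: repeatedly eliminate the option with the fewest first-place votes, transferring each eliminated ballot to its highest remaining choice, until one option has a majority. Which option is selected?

Rossi

Round 1: Rossi 12, Ueda 11, Quinn 4, Petrov 3, Singh 0. Singh has the fewest and is eliminated.
Round 2: Rossi 12, Ueda 11, Quinn 4, Petrov 3. Petrov has the fewest and is eliminated.
Round 3: Rossi 12, Ueda 11, Quinn 7. Quinn has the fewest and is eliminated.
Round 4: Rossi 16, Ueda 14. Rossi has a majority.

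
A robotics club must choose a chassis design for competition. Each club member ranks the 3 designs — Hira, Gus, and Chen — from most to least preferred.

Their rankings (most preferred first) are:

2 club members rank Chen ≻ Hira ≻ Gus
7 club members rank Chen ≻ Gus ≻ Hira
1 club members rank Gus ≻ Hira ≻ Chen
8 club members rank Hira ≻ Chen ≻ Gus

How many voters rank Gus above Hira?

8

Ballots ranking Gus above Hira: 7+1 = 8.
Ballots ranking Hira above Gus: 2+8 = 10.
So 8 of 18 voters prefer Gus to Hira.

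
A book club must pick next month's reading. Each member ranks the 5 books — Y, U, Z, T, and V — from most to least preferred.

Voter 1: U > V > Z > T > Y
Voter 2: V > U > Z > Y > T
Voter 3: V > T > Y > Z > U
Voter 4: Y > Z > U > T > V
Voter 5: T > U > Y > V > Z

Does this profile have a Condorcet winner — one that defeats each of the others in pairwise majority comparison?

Head-to-head results (5 voters total):
Y vs U: U wins 3–2.
Y vs Z: Y wins 3–2.
Y vs T: T wins 3–2.
Y vs V: V wins 3–2.
U vs Z: U wins 3–2.
U vs T: U wins 3–2.
U vs V: U wins 3–2.
Z vs T: Z wins 3–2.
Z vs V: V wins 4–1.
T vs V: V wins 3–2.
U beats each rival — Y (3–2), Z (3–2), T (3–2), V (3–2) — so U is the Condorcet winner.

Yes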